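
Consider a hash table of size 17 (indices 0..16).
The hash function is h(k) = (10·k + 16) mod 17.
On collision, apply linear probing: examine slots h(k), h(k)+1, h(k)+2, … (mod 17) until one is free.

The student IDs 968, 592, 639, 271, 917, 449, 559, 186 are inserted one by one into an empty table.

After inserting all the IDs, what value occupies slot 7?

271

Insert 968: h=6, slot 6 empty -> index 6.
Insert 592: h=3, slot 3 empty -> index 3.
Insert 639: h=14, slot 14 empty -> index 14.
Insert 271: h=6, slot 6 occupied -> index 7.
Insert 917: h=6, slots 6,7 occupied -> index 8.
Insert 449: h=1, slot 1 empty -> index 1.
Insert 559: h=13, slot 13 empty -> index 13.
Insert 186: h=6, slots 6,7,8 occupied -> index 9.
Table: [_, 449, _, 592, _, _, 968, 271, 917, 186, _, _, _, 559, 639, _, _]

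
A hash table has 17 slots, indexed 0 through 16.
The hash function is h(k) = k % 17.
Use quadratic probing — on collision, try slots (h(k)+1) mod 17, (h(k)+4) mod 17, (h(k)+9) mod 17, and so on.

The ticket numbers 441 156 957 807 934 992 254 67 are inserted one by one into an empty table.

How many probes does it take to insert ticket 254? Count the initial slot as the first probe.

Insert 441: h=16, slot 16 empty -> index 16.
Insert 156: h=3, slot 3 empty -> index 3.
Insert 957: h=5, slot 5 empty -> index 5.
Insert 807: h=8, slot 8 empty -> index 8.
Insert 934: h=16, slot 16 occupied -> index 0.
Insert 992: h=6, slot 6 empty -> index 6.
Insert 254: h=16, slots 16,0,3,8 occupied -> index 15.
Insert 67: h=16, slots 16,0,3,8,15 occupied -> index 7.
Table: [934, —, —, 156, —, 957, 992, 67, 807, —, —, —, —, —, —, 254, 441]

5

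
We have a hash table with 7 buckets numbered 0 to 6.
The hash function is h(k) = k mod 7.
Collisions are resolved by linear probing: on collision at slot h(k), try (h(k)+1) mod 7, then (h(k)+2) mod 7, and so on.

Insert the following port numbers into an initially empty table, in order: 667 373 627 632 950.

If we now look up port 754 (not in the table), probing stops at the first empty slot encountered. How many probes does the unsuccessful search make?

3

Insert 667: h=2, slot 2 empty → index 2.
Insert 373: h=2, slot 2 occupied → index 3.
Insert 627: h=4, slot 4 empty → index 4.
Insert 632: h=2, slots 2,3,4 occupied → index 5.
Insert 950: h=5, slot 5 occupied → index 6.
Table: [—, —, 667, 373, 627, 632, 950]
Lookup 754: h=5, probe 5,6,0 → slot 0 empty, not found.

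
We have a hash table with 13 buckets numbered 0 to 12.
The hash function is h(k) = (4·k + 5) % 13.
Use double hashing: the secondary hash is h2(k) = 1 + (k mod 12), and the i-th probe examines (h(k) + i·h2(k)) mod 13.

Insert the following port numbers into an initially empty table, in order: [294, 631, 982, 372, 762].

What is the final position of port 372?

Insert 294: h=11, slot 11 empty -> index 11.
Insert 631: h=7, slot 7 empty -> index 7.
Insert 982: h=7, h2=11, slot 7 occupied -> index 5.
Insert 372: h=11, h2=1, slot 11 occupied -> index 12.
Insert 762: h=11, h2=7, slots 11,5,12 occupied -> index 6.
Table: [., ., ., ., ., 982, 762, 631, ., ., ., 294, 372]

12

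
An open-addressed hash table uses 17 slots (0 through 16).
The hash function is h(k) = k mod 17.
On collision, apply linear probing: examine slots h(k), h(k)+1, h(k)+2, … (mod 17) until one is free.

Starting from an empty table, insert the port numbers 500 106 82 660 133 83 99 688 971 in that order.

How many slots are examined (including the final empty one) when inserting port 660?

500: h=7 → slot 7
106: h=4 → slot 4
82: h=14 → slot 14
660: h=14, probe 14,15 → slot 15
133: h=14, probe 14,15,16 → slot 16
83: h=15, probe 15,16,0 → slot 0
99: h=14, probe 14,15,16,0,1 → slot 1
688: h=8 → slot 8
971: h=2 → slot 2
Table: [83, 99, 971, -, 106, -, -, 500, 688, -, -, -, -, -, 82, 660, 133]

2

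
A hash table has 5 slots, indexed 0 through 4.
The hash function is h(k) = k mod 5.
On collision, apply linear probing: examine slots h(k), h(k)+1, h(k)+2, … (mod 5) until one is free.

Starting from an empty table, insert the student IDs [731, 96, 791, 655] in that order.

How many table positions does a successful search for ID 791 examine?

731 hashes to 1; slot 1 is free => place at 1.
96 hashes to 1; 1 taken => place at 2.
791 hashes to 1; 1,2 taken => place at 3.
655 hashes to 0; slot 0 is free => place at 0.
Table: [655, 731, 96, 791, —]
Lookup 791: h=1, probe 1,2,3 → found at 3.

3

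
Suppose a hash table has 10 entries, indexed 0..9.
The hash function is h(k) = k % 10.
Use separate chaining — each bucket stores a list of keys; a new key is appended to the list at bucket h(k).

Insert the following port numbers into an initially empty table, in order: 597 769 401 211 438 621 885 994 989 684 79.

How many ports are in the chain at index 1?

3

Insert 597: h=7, bucket 7 empty → new chain.
Insert 769: h=9, bucket 9 empty → new chain.
Insert 401: h=1, bucket 1 empty → new chain.
Insert 211: h=1, bucket 1 nonempty → append to chain.
Insert 438: h=8, bucket 8 empty → new chain.
Insert 621: h=1, bucket 1 nonempty → append to chain.
Insert 885: h=5, bucket 5 empty → new chain.
Insert 994: h=4, bucket 4 empty → new chain.
Insert 989: h=9, bucket 9 nonempty → append to chain.
Insert 684: h=4, bucket 4 nonempty → append to chain.
Insert 79: h=9, bucket 9 nonempty → append to chain.
Final buckets:
0: _
1: 401 -> 211 -> 621
2: _
3: _
4: 994 -> 684
5: 885
6: _
7: 597
8: 438
9: 769 -> 989 -> 79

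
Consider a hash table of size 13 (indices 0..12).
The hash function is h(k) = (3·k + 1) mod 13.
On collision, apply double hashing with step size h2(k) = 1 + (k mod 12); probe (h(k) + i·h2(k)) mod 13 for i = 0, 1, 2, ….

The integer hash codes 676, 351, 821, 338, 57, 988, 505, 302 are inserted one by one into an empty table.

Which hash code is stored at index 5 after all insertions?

676 hashes to 1; slot 1 is free => place at 1.
351 hashes to 1, h2=4; 1 taken => place at 5.
821 hashes to 7; slot 7 is free => place at 7.
338 hashes to 1, h2=3; 1 taken => place at 4.
57 hashes to 3; slot 3 is free => place at 3.
988 hashes to 1, h2=5; 1 taken => place at 6.
505 hashes to 8; slot 8 is free => place at 8.
302 hashes to 10; slot 10 is free => place at 10.
Table: [∅, 676, ∅, 57, 338, 351, 988, 821, 505, ∅, 302, ∅, ∅]

351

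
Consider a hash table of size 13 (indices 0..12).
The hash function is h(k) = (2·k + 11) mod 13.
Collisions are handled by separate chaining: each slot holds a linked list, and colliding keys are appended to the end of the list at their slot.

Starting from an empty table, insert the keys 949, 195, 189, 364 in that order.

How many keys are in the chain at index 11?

949 → bucket 11
195 → bucket 11 (collision)
189 → bucket 12
364 → bucket 11 (collision)
Final buckets:
0: ∅
1: ∅
2: ∅
3: ∅
4: ∅
5: ∅
6: ∅
7: ∅
8: ∅
9: ∅
10: ∅
11: 949 -> 195 -> 364
12: 189

3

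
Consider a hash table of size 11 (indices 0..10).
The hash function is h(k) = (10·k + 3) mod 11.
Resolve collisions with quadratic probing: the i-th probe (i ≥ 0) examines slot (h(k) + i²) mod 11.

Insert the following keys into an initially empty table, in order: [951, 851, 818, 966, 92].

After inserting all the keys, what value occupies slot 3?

951: h=9 -> slot 9
851: h=10 -> slot 10
818: h=10, probe 10,0 -> slot 0
966: h=5 -> slot 5
92: h=10, probe 10,0,3 -> slot 3
Table: [818, -, -, 92, -, 966, -, -, -, 951, 851]

92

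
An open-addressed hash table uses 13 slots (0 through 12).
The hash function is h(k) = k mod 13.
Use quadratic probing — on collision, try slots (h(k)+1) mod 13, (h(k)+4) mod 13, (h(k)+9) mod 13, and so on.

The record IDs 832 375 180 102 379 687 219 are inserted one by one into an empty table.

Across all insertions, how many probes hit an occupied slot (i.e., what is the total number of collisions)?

Insert 832: h=0, slot 0 empty => index 0.
Insert 375: h=11, slot 11 empty => index 11.
Insert 180: h=11, slot 11 occupied => index 12.
Insert 102: h=11, slots 11,12 occupied => index 2.
Insert 379: h=2, slot 2 occupied => index 3.
Insert 687: h=11, slots 11,12,2 occupied => index 7.
Insert 219: h=11, slots 11,12,2,7 occupied => index 1.
Table: [832, 219, 102, 379, -, -, -, 687, -, -, -, 375, 180]

11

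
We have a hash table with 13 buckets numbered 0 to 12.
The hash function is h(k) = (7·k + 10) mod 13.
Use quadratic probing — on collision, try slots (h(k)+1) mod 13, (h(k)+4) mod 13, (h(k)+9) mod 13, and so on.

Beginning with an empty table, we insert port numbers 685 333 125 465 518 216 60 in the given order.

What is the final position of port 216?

5

685: h=8 → slot 8
333: h=1 → slot 1
125: h=1, probe 1,2 → slot 2
465: h=2, probe 2,3 → slot 3
518: h=9 → slot 9
216: h=1, probe 1,2,5 → slot 5
60: h=1, probe 1,2,5,10 → slot 10
Table: [_, 333, 125, 465, _, 216, _, _, 685, 518, 60, _, _]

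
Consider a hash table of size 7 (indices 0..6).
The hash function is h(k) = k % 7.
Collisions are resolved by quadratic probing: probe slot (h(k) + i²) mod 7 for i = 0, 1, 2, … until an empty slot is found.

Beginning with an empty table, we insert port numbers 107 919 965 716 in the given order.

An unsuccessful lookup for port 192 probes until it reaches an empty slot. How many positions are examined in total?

Insert 107: h=2, slot 2 empty -> index 2.
Insert 919: h=2, slot 2 occupied -> index 3.
Insert 965: h=6, slot 6 empty -> index 6.
Insert 716: h=2, slots 2,3,6 occupied -> index 4.
Table: [∅, ∅, 107, 919, 716, ∅, 965]
Lookup 192: h=3, probe 3,4,0 → slot 0 empty, not found.

3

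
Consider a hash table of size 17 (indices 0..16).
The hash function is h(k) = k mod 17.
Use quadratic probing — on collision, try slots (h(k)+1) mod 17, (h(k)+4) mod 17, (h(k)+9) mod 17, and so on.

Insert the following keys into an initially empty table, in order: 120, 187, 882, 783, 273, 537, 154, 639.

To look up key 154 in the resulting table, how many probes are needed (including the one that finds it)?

6

120: h=1 => slot 1
187: h=0 => slot 0
882: h=15 => slot 15
783: h=1, probe 1,2 => slot 2
273: h=1, probe 1,2,5 => slot 5
537: h=10 => slot 10
154: h=1, probe 1,2,5,10,0,9 => slot 9
639: h=10, probe 10,11 => slot 11
Table: [187, 120, 783, ., ., 273, ., ., ., 154, 537, 639, ., ., ., 882, .]
Lookup 154: h=1, probe 1,2,5,10,0,9 → found at 9.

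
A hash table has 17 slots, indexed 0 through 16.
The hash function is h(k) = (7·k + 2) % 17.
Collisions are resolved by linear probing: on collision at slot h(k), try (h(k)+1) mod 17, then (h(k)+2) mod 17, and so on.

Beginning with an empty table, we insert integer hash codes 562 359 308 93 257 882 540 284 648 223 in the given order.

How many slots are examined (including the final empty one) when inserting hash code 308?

562 hashes to 9; slot 9 is free => place at 9.
359 hashes to 16; slot 16 is free => place at 16.
308 hashes to 16; 16 taken => place at 0.
93 hashes to 7; slot 7 is free => place at 7.
257 hashes to 16; 16,0 taken => place at 1.
882 hashes to 5; slot 5 is free => place at 5.
540 hashes to 8; slot 8 is free => place at 8.
284 hashes to 1; 1 taken => place at 2.
648 hashes to 16; 16,0,1,2 taken => place at 3.
223 hashes to 16; 16,0,1,2,3 taken => place at 4.
Table: [308, 257, 284, 648, 223, 882, —, 93, 540, 562, —, —, —, —, —, —, 359]

2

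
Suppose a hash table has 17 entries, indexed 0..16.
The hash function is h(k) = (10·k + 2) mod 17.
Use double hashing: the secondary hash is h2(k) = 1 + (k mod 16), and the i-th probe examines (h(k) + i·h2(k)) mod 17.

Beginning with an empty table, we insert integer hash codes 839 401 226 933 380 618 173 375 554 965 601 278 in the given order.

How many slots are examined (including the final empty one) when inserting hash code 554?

5

839 hashes to 11; slot 11 is free → place at 11.
401 hashes to 0; slot 0 is free → place at 0.
226 hashes to 1; slot 1 is free → place at 1.
933 hashes to 16; slot 16 is free → place at 16.
380 hashes to 11, h2=13; 11 taken → place at 7.
618 hashes to 11, h2=11; 11 taken → place at 5.
173 hashes to 15; slot 15 is free → place at 15.
375 hashes to 12; slot 12 is free → place at 12.
554 hashes to 0, h2=11; 0,11,5,16 taken → place at 10.
965 hashes to 13; slot 13 is free → place at 13.
601 hashes to 11, h2=10; 11 taken → place at 4.
278 hashes to 11, h2=7; 11,1 taken → place at 8.
Table: [401, 226, ., ., 601, 618, ., 380, 278, ., 554, 839, 375, 965, ., 173, 933]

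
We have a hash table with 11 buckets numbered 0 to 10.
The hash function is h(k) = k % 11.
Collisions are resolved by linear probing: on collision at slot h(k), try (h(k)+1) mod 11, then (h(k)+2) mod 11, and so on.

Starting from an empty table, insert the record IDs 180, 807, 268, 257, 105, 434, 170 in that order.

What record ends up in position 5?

180: h=4 -> slot 4
807: h=4, probe 4,5 -> slot 5
268: h=4, probe 4,5,6 -> slot 6
257: h=4, probe 4,5,6,7 -> slot 7
105: h=6, probe 6,7,8 -> slot 8
434: h=5, probe 5,6,7,8,9 -> slot 9
170: h=5, probe 5,6,7,8,9,10 -> slot 10
Table: [∅, ∅, ∅, ∅, 180, 807, 268, 257, 105, 434, 170]

807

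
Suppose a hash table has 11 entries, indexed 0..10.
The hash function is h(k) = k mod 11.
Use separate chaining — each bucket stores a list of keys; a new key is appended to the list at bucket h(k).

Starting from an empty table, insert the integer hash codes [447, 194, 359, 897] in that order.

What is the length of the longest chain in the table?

Insert 447: h=7, bucket 7 empty → new chain.
Insert 194: h=7, bucket 7 nonempty → append to chain.
Insert 359: h=7, bucket 7 nonempty → append to chain.
Insert 897: h=6, bucket 6 empty → new chain.
Final buckets:
0: -
1: -
2: -
3: -
4: -
5: -
6: 897
7: 447 -> 194 -> 359
8: -
9: -
10: -

3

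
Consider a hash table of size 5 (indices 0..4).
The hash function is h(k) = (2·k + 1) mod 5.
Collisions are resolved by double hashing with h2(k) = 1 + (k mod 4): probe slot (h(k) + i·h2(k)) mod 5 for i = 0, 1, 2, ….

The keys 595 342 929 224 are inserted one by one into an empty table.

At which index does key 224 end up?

Insert 595: h=1, slot 1 empty -> index 1.
Insert 342: h=0, slot 0 empty -> index 0.
Insert 929: h=4, slot 4 empty -> index 4.
Insert 224: h=4, h2=1, slots 4,0,1 occupied -> index 2.
Table: [342, 595, 224, —, 929]

2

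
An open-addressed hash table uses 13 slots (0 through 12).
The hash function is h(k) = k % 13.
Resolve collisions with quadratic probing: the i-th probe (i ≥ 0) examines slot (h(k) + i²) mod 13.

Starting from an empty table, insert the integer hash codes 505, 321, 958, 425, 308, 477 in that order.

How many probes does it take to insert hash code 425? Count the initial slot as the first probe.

Insert 505: h=11, slot 11 empty -> index 11.
Insert 321: h=9, slot 9 empty -> index 9.
Insert 958: h=9, slot 9 occupied -> index 10.
Insert 425: h=9, slots 9,10 occupied -> index 0.
Insert 308: h=9, slots 9,10,0 occupied -> index 5.
Insert 477: h=9, slots 9,10,0,5 occupied -> index 12.
Table: [425, _, _, _, _, 308, _, _, _, 321, 958, 505, 477]

3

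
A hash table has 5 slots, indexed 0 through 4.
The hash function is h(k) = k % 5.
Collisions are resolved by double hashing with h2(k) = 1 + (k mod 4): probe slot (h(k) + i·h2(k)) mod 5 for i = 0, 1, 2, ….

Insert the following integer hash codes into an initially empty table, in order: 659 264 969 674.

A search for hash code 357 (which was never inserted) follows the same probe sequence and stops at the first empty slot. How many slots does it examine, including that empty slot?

4

Insert 659: h=4, slot 4 empty -> index 4.
Insert 264: h=4, h2=1, slot 4 occupied -> index 0.
Insert 969: h=4, h2=2, slot 4 occupied -> index 1.
Insert 674: h=4, h2=3, slot 4 occupied -> index 2.
Table: [264, 969, 674, ., 659]
Lookup 357: h=2, h2=2, probe 2,4,1,3 → slot 3 empty, not found.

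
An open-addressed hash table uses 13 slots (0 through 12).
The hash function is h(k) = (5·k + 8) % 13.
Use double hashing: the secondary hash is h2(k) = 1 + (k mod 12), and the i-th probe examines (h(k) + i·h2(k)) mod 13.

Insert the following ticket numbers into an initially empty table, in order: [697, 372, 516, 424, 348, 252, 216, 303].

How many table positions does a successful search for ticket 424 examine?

697 hashes to 9; slot 9 is free → place at 9.
372 hashes to 9, h2=1; 9 taken → place at 10.
516 hashes to 1; slot 1 is free → place at 1.
424 hashes to 9, h2=5; 9,1 taken → place at 6.
348 hashes to 6, h2=1; 6 taken → place at 7.
252 hashes to 7, h2=1; 7 taken → place at 8.
216 hashes to 9, h2=1; 9,10 taken → place at 11.
303 hashes to 2; slot 2 is free → place at 2.
Table: [_, 516, 303, _, _, _, 424, 348, 252, 697, 372, 216, _]
Lookup 424: h=9, h2=5, probe 9,1,6 → found at 6.

3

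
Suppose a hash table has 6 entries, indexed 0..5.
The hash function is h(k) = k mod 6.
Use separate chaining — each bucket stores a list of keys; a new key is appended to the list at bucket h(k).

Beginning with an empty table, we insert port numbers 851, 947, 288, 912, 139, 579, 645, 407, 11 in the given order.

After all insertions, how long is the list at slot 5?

851 -> bucket 5
947 -> bucket 5 (collision)
288 -> bucket 0
912 -> bucket 0 (collision)
139 -> bucket 1
579 -> bucket 3
645 -> bucket 3 (collision)
407 -> bucket 5 (collision)
11 -> bucket 5 (collision)
Final buckets:
0: 288 -> 912
1: 139
2: —
3: 579 -> 645
4: —
5: 851 -> 947 -> 407 -> 11

4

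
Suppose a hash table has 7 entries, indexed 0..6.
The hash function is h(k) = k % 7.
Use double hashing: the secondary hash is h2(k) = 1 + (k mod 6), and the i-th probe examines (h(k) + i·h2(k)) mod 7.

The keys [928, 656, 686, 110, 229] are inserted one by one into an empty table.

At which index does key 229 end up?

928: h=4 -> slot 4
656: h=5 -> slot 5
686: h=0 -> slot 0
110: h=5, h2=3, probe 5,1 -> slot 1
229: h=5, h2=2, probe 5,0,2 -> slot 2
Table: [686, 110, 229, —, 928, 656, —]

2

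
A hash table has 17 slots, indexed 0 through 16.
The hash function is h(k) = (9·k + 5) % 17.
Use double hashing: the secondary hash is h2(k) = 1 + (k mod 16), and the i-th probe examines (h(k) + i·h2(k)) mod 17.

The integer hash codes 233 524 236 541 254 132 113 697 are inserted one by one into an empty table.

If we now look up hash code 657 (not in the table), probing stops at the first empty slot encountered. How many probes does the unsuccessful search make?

3

233: h=11 => slot 11
524: h=12 => slot 12
236: h=4 => slot 4
541: h=12, h2=14, probe 12,9 => slot 9
254: h=13 => slot 13
132: h=3 => slot 3
113: h=2 => slot 2
697: h=5 => slot 5
Table: [_, _, 113, 132, 236, 697, _, _, _, 541, _, 233, 524, 254, _, _, _]
Lookup 657: h=2, h2=2, probe 2,4,6 → slot 6 empty, not found.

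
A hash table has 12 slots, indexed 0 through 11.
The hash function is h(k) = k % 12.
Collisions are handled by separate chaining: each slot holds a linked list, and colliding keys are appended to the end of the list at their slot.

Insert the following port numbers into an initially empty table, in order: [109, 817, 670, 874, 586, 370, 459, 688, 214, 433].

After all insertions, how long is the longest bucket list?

5

Insert 109: h=1, bucket 1 empty -> new chain.
Insert 817: h=1, bucket 1 nonempty -> append to chain.
Insert 670: h=10, bucket 10 empty -> new chain.
Insert 874: h=10, bucket 10 nonempty -> append to chain.
Insert 586: h=10, bucket 10 nonempty -> append to chain.
Insert 370: h=10, bucket 10 nonempty -> append to chain.
Insert 459: h=3, bucket 3 empty -> new chain.
Insert 688: h=4, bucket 4 empty -> new chain.
Insert 214: h=10, bucket 10 nonempty -> append to chain.
Insert 433: h=1, bucket 1 nonempty -> append to chain.
Final buckets:
0: -
1: 109 -> 817 -> 433
2: -
3: 459
4: 688
5: -
6: -
7: -
8: -
9: -
10: 670 -> 874 -> 586 -> 370 -> 214
11: -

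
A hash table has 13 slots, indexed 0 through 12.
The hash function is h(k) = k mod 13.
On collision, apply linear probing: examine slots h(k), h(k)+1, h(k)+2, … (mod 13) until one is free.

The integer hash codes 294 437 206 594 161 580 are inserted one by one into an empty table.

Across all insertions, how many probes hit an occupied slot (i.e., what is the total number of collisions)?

294: h=8 => slot 8
437: h=8, probe 8,9 => slot 9
206: h=11 => slot 11
594: h=9, probe 9,10 => slot 10
161: h=5 => slot 5
580: h=8, probe 8,9,10,11,12 => slot 12
Table: [∅, ∅, ∅, ∅, ∅, 161, ∅, ∅, 294, 437, 594, 206, 580]

6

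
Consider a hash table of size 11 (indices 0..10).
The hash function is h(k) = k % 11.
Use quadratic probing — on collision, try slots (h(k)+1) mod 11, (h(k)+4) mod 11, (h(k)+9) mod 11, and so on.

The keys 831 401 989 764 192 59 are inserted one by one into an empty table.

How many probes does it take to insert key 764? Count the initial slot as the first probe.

3

831 hashes to 6; slot 6 is free -> place at 6.
401 hashes to 5; slot 5 is free -> place at 5.
989 hashes to 10; slot 10 is free -> place at 10.
764 hashes to 5; 5,6 taken -> place at 9.
192 hashes to 5; 5,6,9 taken -> place at 3.
59 hashes to 4; slot 4 is free -> place at 4.
Table: [∅, ∅, ∅, 192, 59, 401, 831, ∅, ∅, 764, 989]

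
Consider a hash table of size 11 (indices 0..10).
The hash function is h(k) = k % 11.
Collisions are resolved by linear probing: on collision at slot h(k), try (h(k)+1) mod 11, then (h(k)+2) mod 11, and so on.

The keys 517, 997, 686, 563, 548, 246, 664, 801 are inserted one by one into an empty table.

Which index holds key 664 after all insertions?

6

Insert 517: h=0, slot 0 empty → index 0.
Insert 997: h=7, slot 7 empty → index 7.
Insert 686: h=4, slot 4 empty → index 4.
Insert 563: h=2, slot 2 empty → index 2.
Insert 548: h=9, slot 9 empty → index 9.
Insert 246: h=4, slot 4 occupied → index 5.
Insert 664: h=4, slots 4,5 occupied → index 6.
Insert 801: h=9, slot 9 occupied → index 10.
Table: [517, ., 563, ., 686, 246, 664, 997, ., 548, 801]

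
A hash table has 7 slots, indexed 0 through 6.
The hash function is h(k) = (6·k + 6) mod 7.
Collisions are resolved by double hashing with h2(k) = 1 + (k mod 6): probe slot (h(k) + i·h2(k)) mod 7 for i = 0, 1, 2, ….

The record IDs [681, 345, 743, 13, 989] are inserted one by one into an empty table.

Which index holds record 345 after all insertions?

1

681 hashes to 4; slot 4 is free -> place at 4.
345 hashes to 4, h2=4; 4 taken -> place at 1.
743 hashes to 5; slot 5 is free -> place at 5.
13 hashes to 0; slot 0 is free -> place at 0.
989 hashes to 4, h2=6; 4 taken -> place at 3.
Table: [13, 345, _, 989, 681, 743, _]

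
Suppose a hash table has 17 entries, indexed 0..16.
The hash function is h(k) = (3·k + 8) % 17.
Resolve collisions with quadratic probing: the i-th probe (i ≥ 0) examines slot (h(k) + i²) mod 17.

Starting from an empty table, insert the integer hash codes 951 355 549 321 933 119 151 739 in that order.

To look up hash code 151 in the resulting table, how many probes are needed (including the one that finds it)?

5

Insert 951: h=5, slot 5 empty => index 5.
Insert 355: h=2, slot 2 empty => index 2.
Insert 549: h=6, slot 6 empty => index 6.
Insert 321: h=2, slot 2 occupied => index 3.
Insert 933: h=2, slots 2,3,6 occupied => index 11.
Insert 119: h=8, slot 8 empty => index 8.
Insert 151: h=2, slots 2,3,6,11 occupied => index 1.
Insert 739: h=15, slot 15 empty => index 15.
Table: [-, 151, 355, 321, -, 951, 549, -, 119, -, -, 933, -, -, -, 739, -]
Lookup 151: h=2, probe 2,3,6,11,1 → found at 1.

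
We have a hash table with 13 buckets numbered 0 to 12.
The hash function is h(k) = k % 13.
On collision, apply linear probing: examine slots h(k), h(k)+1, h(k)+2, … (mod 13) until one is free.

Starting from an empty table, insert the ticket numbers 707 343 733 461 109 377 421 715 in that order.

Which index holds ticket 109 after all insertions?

707 hashes to 5; slot 5 is free → place at 5.
343 hashes to 5; 5 taken → place at 6.
733 hashes to 5; 5,6 taken → place at 7.
461 hashes to 6; 6,7 taken → place at 8.
109 hashes to 5; 5,6,7,8 taken → place at 9.
377 hashes to 0; slot 0 is free → place at 0.
421 hashes to 5; 5,6,7,8,9 taken → place at 10.
715 hashes to 0; 0 taken → place at 1.
Table: [377, 715, ∅, ∅, ∅, 707, 343, 733, 461, 109, 421, ∅, ∅]

9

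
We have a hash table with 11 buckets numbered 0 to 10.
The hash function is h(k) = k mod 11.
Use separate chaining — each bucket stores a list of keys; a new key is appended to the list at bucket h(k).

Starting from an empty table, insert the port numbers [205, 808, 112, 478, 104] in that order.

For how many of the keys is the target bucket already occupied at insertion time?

2

Insert 205: h=7, bucket 7 empty → new chain.
Insert 808: h=5, bucket 5 empty → new chain.
Insert 112: h=2, bucket 2 empty → new chain.
Insert 478: h=5, bucket 5 nonempty → append to chain.
Insert 104: h=5, bucket 5 nonempty → append to chain.
Final buckets:
0: _
1: _
2: 112
3: _
4: _
5: 808 -> 478 -> 104
6: _
7: 205
8: _
9: _
10: _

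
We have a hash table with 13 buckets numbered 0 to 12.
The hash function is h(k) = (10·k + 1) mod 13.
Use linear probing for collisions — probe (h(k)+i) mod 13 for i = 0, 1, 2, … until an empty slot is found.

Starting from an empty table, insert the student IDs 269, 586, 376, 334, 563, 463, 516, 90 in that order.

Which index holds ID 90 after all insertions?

6

269 hashes to 0; slot 0 is free → place at 0.
586 hashes to 11; slot 11 is free → place at 11.
376 hashes to 4; slot 4 is free → place at 4.
334 hashes to 0; 0 taken → place at 1.
563 hashes to 2; slot 2 is free → place at 2.
463 hashes to 3; slot 3 is free → place at 3.
516 hashes to 0; 0,1,2,3,4 taken → place at 5.
90 hashes to 4; 4,5 taken → place at 6.
Table: [269, 334, 563, 463, 376, 516, 90, ∅, ∅, ∅, ∅, 586, ∅]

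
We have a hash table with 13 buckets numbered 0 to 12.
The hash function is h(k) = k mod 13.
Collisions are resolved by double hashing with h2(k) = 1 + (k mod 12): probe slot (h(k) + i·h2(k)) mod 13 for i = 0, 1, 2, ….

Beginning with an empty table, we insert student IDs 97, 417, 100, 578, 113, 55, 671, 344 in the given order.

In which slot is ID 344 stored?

Insert 97: h=6, slot 6 empty => index 6.
Insert 417: h=1, slot 1 empty => index 1.
Insert 100: h=9, slot 9 empty => index 9.
Insert 578: h=6, h2=3, slots 6,9 occupied => index 12.
Insert 113: h=9, h2=6, slot 9 occupied => index 2.
Insert 55: h=3, slot 3 empty => index 3.
Insert 671: h=8, slot 8 empty => index 8.
Insert 344: h=6, h2=9, slots 6,2 occupied => index 11.
Table: [., 417, 113, 55, ., ., 97, ., 671, 100, ., 344, 578]

11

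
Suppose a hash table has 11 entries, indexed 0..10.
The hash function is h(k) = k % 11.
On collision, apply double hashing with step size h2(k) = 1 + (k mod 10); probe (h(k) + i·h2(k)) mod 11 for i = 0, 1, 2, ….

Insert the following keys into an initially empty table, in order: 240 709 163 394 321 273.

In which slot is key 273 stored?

6

Insert 240: h=9, slot 9 empty -> index 9.
Insert 709: h=5, slot 5 empty -> index 5.
Insert 163: h=9, h2=4, slot 9 occupied -> index 2.
Insert 394: h=9, h2=5, slot 9 occupied -> index 3.
Insert 321: h=2, h2=2, slot 2 occupied -> index 4.
Insert 273: h=9, h2=4, slots 9,2 occupied -> index 6.
Table: [-, -, 163, 394, 321, 709, 273, -, -, 240, -]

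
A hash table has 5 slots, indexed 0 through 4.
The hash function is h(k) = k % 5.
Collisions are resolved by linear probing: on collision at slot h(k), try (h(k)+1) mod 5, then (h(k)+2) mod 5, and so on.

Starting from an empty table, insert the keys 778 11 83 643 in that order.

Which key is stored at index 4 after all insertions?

Insert 778: h=3, slot 3 empty → index 3.
Insert 11: h=1, slot 1 empty → index 1.
Insert 83: h=3, slot 3 occupied → index 4.
Insert 643: h=3, slots 3,4 occupied → index 0.
Table: [643, 11, —, 778, 83]

83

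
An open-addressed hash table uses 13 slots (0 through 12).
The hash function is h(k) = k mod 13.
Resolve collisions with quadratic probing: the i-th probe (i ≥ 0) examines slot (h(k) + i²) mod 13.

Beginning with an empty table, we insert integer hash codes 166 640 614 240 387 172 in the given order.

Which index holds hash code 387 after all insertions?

11

166 hashes to 10; slot 10 is free => place at 10.
640 hashes to 3; slot 3 is free => place at 3.
614 hashes to 3; 3 taken => place at 4.
240 hashes to 6; slot 6 is free => place at 6.
387 hashes to 10; 10 taken => place at 11.
172 hashes to 3; 3,4 taken => place at 7.
Table: [∅, ∅, ∅, 640, 614, ∅, 240, 172, ∅, ∅, 166, 387, ∅]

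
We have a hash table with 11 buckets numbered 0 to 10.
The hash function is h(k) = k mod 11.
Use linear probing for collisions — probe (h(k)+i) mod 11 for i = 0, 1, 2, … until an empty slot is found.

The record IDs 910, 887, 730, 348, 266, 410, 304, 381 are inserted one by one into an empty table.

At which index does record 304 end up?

910: h=8 -> slot 8
887: h=7 -> slot 7
730: h=4 -> slot 4
348: h=7, probe 7,8,9 -> slot 9
266: h=2 -> slot 2
410: h=3 -> slot 3
304: h=7, probe 7,8,9,10 -> slot 10
381: h=7, probe 7,8,9,10,0 -> slot 0
Table: [381, —, 266, 410, 730, —, —, 887, 910, 348, 304]

10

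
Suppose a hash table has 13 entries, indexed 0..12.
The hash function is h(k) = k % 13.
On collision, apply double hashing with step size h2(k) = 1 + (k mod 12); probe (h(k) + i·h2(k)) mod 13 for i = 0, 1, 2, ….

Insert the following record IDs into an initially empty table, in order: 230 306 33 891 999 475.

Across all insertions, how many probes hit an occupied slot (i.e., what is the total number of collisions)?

230: h=9 => slot 9
306: h=7 => slot 7
33: h=7, h2=10, probe 7,4 => slot 4
891: h=7, h2=4, probe 7,11 => slot 11
999: h=11, h2=4, probe 11,2 => slot 2
475: h=7, h2=8, probe 7,2,10 => slot 10
Table: [—, —, 999, —, 33, —, —, 306, —, 230, 475, 891, —]

5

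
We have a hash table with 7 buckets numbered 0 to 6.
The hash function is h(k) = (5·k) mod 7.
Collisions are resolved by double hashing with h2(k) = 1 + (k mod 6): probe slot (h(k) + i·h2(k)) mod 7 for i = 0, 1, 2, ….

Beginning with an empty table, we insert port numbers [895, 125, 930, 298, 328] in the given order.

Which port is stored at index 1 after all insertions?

895 hashes to 2; slot 2 is free => place at 2.
125 hashes to 2, h2=6; 2 taken => place at 1.
930 hashes to 2, h2=1; 2 taken => place at 3.
298 hashes to 6; slot 6 is free => place at 6.
328 hashes to 2, h2=5; 2 taken => place at 0.
Table: [328, 125, 895, 930, —, —, 298]

125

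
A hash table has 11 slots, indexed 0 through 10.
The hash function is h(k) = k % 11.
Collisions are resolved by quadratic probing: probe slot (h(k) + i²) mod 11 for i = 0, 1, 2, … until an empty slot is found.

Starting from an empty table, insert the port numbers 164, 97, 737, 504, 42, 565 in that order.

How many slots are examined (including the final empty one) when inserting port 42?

4

164 hashes to 10; slot 10 is free => place at 10.
97 hashes to 9; slot 9 is free => place at 9.
737 hashes to 0; slot 0 is free => place at 0.
504 hashes to 9; 9,10 taken => place at 2.
42 hashes to 9; 9,10,2 taken => place at 7.
565 hashes to 4; slot 4 is free => place at 4.
Table: [737, ., 504, ., 565, ., ., 42, ., 97, 164]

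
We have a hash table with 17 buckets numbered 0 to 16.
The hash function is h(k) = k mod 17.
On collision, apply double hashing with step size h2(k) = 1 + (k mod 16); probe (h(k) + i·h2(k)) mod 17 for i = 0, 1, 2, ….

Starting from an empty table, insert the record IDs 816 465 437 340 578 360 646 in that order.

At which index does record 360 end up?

4

816 hashes to 0; slot 0 is free => place at 0.
465 hashes to 6; slot 6 is free => place at 6.
437 hashes to 12; slot 12 is free => place at 12.
340 hashes to 0, h2=5; 0 taken => place at 5.
578 hashes to 0, h2=3; 0 taken => place at 3.
360 hashes to 3, h2=9; 3,12 taken => place at 4.
646 hashes to 0, h2=7; 0 taken => place at 7.
Table: [816, ., ., 578, 360, 340, 465, 646, ., ., ., ., 437, ., ., ., .]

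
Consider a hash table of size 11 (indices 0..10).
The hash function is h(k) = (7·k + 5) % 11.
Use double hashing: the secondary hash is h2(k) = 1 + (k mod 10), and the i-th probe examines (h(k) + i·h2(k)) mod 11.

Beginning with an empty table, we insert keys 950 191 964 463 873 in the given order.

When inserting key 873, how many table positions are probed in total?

2

950 hashes to 0; slot 0 is free → place at 0.
191 hashes to 0, h2=2; 0 taken → place at 2.
964 hashes to 10; slot 10 is free → place at 10.
463 hashes to 1; slot 1 is free → place at 1.
873 hashes to 0, h2=4; 0 taken → place at 4.
Table: [950, 463, 191, _, 873, _, _, _, _, _, 964]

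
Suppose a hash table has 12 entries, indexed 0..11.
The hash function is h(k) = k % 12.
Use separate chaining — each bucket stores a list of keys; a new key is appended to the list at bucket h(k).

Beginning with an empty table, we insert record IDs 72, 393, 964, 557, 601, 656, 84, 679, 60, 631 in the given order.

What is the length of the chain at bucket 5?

72 -> bucket 0
393 -> bucket 9
964 -> bucket 4
557 -> bucket 5
601 -> bucket 1
656 -> bucket 8
84 -> bucket 0 (collision)
679 -> bucket 7
60 -> bucket 0 (collision)
631 -> bucket 7 (collision)
Final buckets:
0: 72 -> 84 -> 60
1: 601
2: —
3: —
4: 964
5: 557
6: —
7: 679 -> 631
8: 656
9: 393
10: —
11: —

1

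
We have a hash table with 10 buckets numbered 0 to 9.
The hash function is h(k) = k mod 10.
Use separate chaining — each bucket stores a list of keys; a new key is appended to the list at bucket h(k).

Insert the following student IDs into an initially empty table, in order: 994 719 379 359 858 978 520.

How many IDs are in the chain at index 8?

994 → bucket 4
719 → bucket 9
379 → bucket 9 (collision)
359 → bucket 9 (collision)
858 → bucket 8
978 → bucket 8 (collision)
520 → bucket 0
Final buckets:
0: 520
1: _
2: _
3: _
4: 994
5: _
6: _
7: _
8: 858 -> 978
9: 719 -> 379 -> 359

2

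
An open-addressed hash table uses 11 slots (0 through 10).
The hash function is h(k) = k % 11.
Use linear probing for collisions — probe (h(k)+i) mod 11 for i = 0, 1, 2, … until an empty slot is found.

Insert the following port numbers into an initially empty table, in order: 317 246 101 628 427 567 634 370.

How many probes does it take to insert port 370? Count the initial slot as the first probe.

2

Insert 317: h=9, slot 9 empty -> index 9.
Insert 246: h=4, slot 4 empty -> index 4.
Insert 101: h=2, slot 2 empty -> index 2.
Insert 628: h=1, slot 1 empty -> index 1.
Insert 427: h=9, slot 9 occupied -> index 10.
Insert 567: h=6, slot 6 empty -> index 6.
Insert 634: h=7, slot 7 empty -> index 7.
Insert 370: h=7, slot 7 occupied -> index 8.
Table: [∅, 628, 101, ∅, 246, ∅, 567, 634, 370, 317, 427]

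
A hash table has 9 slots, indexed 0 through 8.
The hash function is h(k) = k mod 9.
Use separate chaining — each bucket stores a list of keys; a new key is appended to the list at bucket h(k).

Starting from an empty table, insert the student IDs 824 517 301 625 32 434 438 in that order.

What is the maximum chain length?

3

Insert 824: h=5, bucket 5 empty → new chain.
Insert 517: h=4, bucket 4 empty → new chain.
Insert 301: h=4, bucket 4 nonempty → append to chain.
Insert 625: h=4, bucket 4 nonempty → append to chain.
Insert 32: h=5, bucket 5 nonempty → append to chain.
Insert 434: h=2, bucket 2 empty → new chain.
Insert 438: h=6, bucket 6 empty → new chain.
Final buckets:
0: -
1: -
2: 434
3: -
4: 517 -> 301 -> 625
5: 824 -> 32
6: 438
7: -
8: -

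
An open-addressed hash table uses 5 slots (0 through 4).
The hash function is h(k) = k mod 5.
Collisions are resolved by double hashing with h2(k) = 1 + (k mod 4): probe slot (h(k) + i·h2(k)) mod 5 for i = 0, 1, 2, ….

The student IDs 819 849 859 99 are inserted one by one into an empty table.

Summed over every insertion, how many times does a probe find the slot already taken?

819 hashes to 4; slot 4 is free → place at 4.
849 hashes to 4, h2=2; 4 taken → place at 1.
859 hashes to 4, h2=4; 4 taken → place at 3.
99 hashes to 4, h2=4; 4,3 taken → place at 2.
Table: [—, 849, 99, 859, 819]

4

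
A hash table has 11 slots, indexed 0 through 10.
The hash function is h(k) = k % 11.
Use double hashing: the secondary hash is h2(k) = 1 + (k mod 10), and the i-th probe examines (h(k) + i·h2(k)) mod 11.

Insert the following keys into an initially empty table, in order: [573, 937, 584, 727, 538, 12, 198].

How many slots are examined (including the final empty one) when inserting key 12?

2

573 hashes to 1; slot 1 is free -> place at 1.
937 hashes to 2; slot 2 is free -> place at 2.
584 hashes to 1, h2=5; 1 taken -> place at 6.
727 hashes to 1, h2=8; 1 taken -> place at 9.
538 hashes to 10; slot 10 is free -> place at 10.
12 hashes to 1, h2=3; 1 taken -> place at 4.
198 hashes to 0; slot 0 is free -> place at 0.
Table: [198, 573, 937, -, 12, -, 584, -, -, 727, 538]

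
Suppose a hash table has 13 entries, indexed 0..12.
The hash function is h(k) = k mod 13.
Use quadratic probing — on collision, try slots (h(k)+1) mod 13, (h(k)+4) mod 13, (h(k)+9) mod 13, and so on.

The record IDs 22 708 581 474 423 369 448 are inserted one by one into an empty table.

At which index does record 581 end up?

10

Insert 22: h=9, slot 9 empty → index 9.
Insert 708: h=6, slot 6 empty → index 6.
Insert 581: h=9, slot 9 occupied → index 10.
Insert 474: h=6, slot 6 occupied → index 7.
Insert 423: h=7, slot 7 occupied → index 8.
Insert 369: h=5, slot 5 empty → index 5.
Insert 448: h=6, slots 6,7,10 occupied → index 2.
Table: [—, —, 448, —, —, 369, 708, 474, 423, 22, 581, —, —]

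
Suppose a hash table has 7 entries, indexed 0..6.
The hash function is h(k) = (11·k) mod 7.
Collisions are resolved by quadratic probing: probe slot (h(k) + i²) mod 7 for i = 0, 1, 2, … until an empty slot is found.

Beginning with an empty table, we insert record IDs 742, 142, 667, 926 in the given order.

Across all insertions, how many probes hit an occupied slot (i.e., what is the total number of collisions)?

742: h=0 -> slot 0
142: h=1 -> slot 1
667: h=1, probe 1,2 -> slot 2
926: h=1, probe 1,2,5 -> slot 5
Table: [742, 142, 667, ∅, ∅, 926, ∅]

3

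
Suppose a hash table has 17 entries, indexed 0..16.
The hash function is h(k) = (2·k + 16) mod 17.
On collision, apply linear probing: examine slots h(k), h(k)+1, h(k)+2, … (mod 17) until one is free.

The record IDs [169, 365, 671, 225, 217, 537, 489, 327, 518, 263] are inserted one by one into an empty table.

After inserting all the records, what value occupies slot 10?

327

Insert 169: h=14, slot 14 empty => index 14.
Insert 365: h=15, slot 15 empty => index 15.
Insert 671: h=15, slot 15 occupied => index 16.
Insert 225: h=7, slot 7 empty => index 7.
Insert 217: h=8, slot 8 empty => index 8.
Insert 537: h=2, slot 2 empty => index 2.
Insert 489: h=8, slot 8 occupied => index 9.
Insert 327: h=7, slots 7,8,9 occupied => index 10.
Insert 518: h=15, slots 15,16 occupied => index 0.
Insert 263: h=15, slots 15,16,0 occupied => index 1.
Table: [518, 263, 537, —, —, —, —, 225, 217, 489, 327, —, —, —, 169, 365, 671]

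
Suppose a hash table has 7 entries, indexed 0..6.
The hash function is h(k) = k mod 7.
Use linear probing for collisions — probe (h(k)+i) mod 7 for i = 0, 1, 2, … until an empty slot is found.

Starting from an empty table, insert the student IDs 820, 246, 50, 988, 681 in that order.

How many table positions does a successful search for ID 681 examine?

820: h=1 → slot 1
246: h=1, probe 1,2 → slot 2
50: h=1, probe 1,2,3 → slot 3
988: h=1, probe 1,2,3,4 → slot 4
681: h=2, probe 2,3,4,5 → slot 5
Table: [-, 820, 246, 50, 988, 681, -]
Lookup 681: h=2, probe 2,3,4,5 → found at 5.

4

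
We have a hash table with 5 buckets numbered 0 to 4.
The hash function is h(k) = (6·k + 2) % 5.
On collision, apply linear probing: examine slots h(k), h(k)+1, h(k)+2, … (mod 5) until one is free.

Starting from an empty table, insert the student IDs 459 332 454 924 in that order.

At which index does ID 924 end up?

Insert 459: h=1, slot 1 empty → index 1.
Insert 332: h=4, slot 4 empty → index 4.
Insert 454: h=1, slot 1 occupied → index 2.
Insert 924: h=1, slots 1,2 occupied → index 3.
Table: [-, 459, 454, 924, 332]

3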